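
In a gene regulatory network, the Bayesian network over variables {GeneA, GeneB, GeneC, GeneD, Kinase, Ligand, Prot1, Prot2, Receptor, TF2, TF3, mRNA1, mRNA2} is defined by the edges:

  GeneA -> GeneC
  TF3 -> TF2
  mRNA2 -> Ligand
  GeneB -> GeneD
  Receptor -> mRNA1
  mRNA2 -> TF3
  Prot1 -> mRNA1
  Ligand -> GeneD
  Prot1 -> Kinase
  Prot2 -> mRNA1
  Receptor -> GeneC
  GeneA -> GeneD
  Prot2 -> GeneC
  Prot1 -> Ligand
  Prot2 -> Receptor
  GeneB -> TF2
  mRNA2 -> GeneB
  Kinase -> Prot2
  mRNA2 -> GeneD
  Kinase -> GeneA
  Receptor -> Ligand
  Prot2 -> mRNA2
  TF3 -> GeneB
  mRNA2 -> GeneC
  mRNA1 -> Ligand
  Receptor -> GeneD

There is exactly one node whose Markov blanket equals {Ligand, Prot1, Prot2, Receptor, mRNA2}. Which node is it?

mRNA1

The target node must have every member of {Ligand, Prot1, Prot2, Receptor, mRNA2} as a parent, child, or co-parent, and no others.
Parents of mRNA1: Prot1, Prot2, Receptor; children: Ligand; co-parents: Prot1, Receptor, mRNA2.
These exactly cover the given set, so the node is mRNA1.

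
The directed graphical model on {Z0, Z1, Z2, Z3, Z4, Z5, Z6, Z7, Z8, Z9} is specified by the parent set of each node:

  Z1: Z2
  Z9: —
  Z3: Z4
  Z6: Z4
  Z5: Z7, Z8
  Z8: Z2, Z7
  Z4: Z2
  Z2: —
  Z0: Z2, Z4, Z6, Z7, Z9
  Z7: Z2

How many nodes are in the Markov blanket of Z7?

7

By definition, MB(Z7) is built from Z7's parents, Z7's children, and the co-parents of Z7.
Parents of Z7: Z2.
Children of Z7: Z0, Z5, Z8.
For each child, the remaining parents (spouses of Z7):
  Z8 also has parent Z2.
  Z5's other parent is Z8.
  parents(Z0) \ {Z7} = {Z2, Z4, Z6, Z9}.
MB(Z7) = {Z0, Z2, Z4, Z5, Z6, Z8, Z9}, which has 7 nodes.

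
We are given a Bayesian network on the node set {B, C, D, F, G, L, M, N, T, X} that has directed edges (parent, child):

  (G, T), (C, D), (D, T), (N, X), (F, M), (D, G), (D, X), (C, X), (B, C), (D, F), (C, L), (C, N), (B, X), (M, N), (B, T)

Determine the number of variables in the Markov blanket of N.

N has parents C, M.
Children of N: X.
Other parents of N's children:
  X also has parents B, C, D.
MB(N) = {B, C, D, M, X}, which has 5 nodes.

5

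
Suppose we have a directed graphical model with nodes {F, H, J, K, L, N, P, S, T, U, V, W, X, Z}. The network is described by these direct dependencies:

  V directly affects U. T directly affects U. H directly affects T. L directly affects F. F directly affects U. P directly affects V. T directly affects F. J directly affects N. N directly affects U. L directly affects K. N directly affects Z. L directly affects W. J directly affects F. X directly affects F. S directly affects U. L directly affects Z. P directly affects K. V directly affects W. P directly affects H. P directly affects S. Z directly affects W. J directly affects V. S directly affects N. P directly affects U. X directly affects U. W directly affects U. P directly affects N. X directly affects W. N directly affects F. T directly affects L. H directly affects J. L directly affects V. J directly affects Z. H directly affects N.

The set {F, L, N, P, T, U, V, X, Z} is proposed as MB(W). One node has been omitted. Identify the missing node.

S

W's children: U.
Pa(W) = {L, V, X, Z}.
Co-parents of W (other parents of its children):
  U: F, N, P, S, T, V, X
MB(W) = {F, L, N, P, S, T, U, V, X, Z}.
Comparing with the claimed set, S is missing.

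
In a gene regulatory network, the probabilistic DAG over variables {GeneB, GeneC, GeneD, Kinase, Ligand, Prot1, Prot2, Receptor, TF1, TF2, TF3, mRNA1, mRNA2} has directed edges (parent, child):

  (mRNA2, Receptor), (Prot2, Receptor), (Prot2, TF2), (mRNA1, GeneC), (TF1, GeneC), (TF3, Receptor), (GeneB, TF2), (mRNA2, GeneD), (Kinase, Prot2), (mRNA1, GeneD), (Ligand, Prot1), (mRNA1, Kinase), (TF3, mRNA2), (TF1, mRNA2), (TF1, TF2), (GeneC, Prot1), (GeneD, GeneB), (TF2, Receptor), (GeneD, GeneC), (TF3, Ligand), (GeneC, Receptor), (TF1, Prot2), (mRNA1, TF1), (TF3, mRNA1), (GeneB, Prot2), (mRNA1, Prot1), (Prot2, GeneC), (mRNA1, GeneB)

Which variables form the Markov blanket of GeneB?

{GeneD, Kinase, Prot2, TF1, TF2, mRNA1}

Recall MB(v) = parents ∪ children ∪ spouses, where spouses are the other parents of v's children.
Parents of GeneB: GeneD, mRNA1.
Children of GeneB: Prot2, TF2.
Other parents of GeneB's children:
  Prot2: Kinase, TF1
  TF2: Prot2, TF1
Taking the union gives {GeneD, Kinase, Prot2, TF1, TF2, mRNA1}.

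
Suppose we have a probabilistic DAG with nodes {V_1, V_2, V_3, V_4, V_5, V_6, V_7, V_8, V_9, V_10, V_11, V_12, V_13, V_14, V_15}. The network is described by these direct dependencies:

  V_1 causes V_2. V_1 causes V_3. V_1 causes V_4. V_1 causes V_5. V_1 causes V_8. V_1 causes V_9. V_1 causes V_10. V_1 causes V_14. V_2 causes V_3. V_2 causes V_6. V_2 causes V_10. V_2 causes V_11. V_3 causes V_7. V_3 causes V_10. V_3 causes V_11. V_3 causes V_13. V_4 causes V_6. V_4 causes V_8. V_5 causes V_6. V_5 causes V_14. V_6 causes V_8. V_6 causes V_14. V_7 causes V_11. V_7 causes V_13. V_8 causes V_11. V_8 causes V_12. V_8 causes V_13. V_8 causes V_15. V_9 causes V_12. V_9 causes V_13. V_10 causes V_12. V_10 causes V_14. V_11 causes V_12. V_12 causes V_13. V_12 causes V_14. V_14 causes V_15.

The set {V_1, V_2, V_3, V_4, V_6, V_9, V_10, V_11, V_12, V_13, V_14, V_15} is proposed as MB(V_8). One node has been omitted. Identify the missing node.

The Markov blanket of a node is its parents, its children, and the other parents of its children.
V_8's parents: V_1, V_4, V_6.
Children of V_8: V_11, V_12, V_13, V_15.
Co-parents of V_8 (other parents of its children):
  V_11: V_2, V_3, V_7
  V_12: V_9, V_10, V_11
  V_13: V_3, V_7, V_9, V_12
  V_15: V_14
MB(V_8) = {V_1, V_2, V_3, V_4, V_6, V_7, V_9, V_10, V_11, V_12, V_13, V_14, V_15}.
Comparing with the claimed set, V_7 is missing.

V_7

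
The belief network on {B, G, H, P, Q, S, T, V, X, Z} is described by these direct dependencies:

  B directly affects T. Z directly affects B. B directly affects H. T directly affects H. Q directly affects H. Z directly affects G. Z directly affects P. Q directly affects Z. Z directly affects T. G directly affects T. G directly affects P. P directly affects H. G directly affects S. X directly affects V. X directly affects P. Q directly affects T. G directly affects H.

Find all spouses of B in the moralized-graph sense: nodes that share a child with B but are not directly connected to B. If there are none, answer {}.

Children of B: H, T.
  T: G, Q, Z
  H: G, P, Q, T
Excluding nodes already adjacent to B (H, T, Z), the co-parent-only contribution is {G, P, Q}.

{G, P, Q}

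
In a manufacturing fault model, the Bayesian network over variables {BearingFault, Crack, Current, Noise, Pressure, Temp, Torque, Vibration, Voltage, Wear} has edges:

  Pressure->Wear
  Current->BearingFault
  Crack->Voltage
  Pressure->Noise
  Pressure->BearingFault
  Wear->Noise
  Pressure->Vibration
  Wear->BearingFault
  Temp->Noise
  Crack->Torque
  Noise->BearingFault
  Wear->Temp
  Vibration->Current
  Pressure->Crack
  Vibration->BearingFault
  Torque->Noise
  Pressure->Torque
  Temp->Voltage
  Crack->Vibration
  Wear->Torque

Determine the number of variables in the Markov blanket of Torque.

5

The Markov blanket of a node is its parents, its children, and the other parents of its children.
Torque's parents: Crack, Pressure, Wear.
Children of Torque: Noise.
Other parents of Torque's children:
  Noise: Pressure, Temp, Wear
MB(Torque) = {Crack, Noise, Pressure, Temp, Wear}, which has 5 nodes.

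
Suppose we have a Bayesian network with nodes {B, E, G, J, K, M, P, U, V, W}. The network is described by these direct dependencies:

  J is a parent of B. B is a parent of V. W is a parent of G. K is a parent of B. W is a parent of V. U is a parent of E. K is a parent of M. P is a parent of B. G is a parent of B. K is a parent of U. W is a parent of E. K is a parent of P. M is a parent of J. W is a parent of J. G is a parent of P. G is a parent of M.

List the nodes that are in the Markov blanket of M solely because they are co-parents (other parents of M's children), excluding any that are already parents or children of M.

Children of M: J.
  J also has parent W.
Excluding nodes already adjacent to M (G, J, K), the co-parent-only contribution is {W}.

{W}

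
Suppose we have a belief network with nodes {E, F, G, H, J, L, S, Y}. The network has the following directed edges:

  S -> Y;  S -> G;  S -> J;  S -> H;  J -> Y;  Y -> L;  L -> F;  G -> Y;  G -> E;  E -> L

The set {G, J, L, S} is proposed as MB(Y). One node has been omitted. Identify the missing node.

A node's Markov blanket = Pa ∪ Ch ∪ (parents of Ch other than the node itself).
Children of Y: L.
Pa(Y) = {G, J, S}.
Other parents of Y's children:
  L's other parent is E.
MB(Y) = {E, G, J, L, S}.
Comparing with the claimed set, E is missing.

E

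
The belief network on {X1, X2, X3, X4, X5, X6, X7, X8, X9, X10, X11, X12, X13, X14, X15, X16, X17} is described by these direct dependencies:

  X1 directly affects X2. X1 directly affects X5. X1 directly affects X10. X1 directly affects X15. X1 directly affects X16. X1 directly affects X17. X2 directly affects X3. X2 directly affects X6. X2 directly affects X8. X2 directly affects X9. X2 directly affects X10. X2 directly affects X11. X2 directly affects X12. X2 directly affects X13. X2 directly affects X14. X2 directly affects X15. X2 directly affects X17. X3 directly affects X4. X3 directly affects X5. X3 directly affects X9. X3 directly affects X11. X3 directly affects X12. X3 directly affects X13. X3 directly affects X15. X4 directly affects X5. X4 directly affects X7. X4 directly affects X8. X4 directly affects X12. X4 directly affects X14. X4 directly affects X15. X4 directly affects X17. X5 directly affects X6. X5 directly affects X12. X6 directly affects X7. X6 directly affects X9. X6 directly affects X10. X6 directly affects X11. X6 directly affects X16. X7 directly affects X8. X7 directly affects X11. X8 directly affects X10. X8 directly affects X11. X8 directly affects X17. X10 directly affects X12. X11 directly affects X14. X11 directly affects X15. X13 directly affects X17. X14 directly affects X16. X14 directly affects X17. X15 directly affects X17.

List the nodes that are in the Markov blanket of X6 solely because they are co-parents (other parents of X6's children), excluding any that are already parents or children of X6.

Children of X6: X7, X9, X10, X11, X16.
  parents(X7) \ {X6} = {X4}.
  X9's other parents are X2, X3.
  parents(X10) \ {X6} = {X1, X2, X8}.
  X11's other parents are X2, X3, X7, X8.
  X16's other parents are X1, X14.
Excluding nodes already adjacent to X6 (X2, X5, X7, X9, X10, X11, X16), the co-parent-only contribution is {X1, X3, X4, X8, X14}.

{X1, X3, X4, X8, X14}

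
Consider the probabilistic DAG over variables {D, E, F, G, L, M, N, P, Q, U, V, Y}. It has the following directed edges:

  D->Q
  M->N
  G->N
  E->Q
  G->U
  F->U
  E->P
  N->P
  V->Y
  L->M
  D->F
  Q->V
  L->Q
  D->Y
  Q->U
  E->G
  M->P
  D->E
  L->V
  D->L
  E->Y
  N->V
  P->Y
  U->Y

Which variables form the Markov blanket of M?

A node's Markov blanket = Pa ∪ Ch ∪ (parents of Ch other than the node itself).
M's parents: L.
M's children: N, P.
Other parents of M's children:
  N also has parent G.
  P's other parents are E, N.
Union: {L} ∪ {N, P} ∪ {E, G, N} = {E, G, L, N, P}.

{E, G, L, N, P}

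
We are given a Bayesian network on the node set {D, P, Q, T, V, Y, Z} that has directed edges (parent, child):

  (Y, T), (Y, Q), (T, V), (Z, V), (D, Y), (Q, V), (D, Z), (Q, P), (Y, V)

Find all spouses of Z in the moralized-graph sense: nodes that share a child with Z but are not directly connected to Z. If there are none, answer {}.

{Q, T, Y}

Children of Z: V.
  V: Q, T, Y
Excluding nodes already adjacent to Z (D, V), the co-parent-only contribution is {Q, T, Y}.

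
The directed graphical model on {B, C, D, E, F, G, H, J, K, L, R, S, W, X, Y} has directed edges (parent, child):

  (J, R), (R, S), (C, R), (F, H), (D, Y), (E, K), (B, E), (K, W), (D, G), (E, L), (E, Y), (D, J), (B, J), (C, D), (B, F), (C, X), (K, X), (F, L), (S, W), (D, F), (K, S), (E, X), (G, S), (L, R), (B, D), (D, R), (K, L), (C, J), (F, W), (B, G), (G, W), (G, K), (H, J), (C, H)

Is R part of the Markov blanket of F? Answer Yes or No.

No

Children of F: H, L, W.
Parents of F: B, D.
Other parents of F's children:
  H's other parent is C.
  L also has parents E, K.
  W also has parents G, K, S.
MB(F) = {B, C, D, E, G, H, K, L, S, W}; R is not in this set.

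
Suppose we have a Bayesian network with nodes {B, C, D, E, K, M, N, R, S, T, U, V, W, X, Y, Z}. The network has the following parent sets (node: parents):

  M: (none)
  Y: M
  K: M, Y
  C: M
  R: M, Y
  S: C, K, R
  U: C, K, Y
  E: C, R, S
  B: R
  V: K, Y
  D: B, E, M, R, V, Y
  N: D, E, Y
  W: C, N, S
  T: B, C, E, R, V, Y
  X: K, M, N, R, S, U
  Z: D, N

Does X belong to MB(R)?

X is a child of R.
So X ∈ MB(R).

Yes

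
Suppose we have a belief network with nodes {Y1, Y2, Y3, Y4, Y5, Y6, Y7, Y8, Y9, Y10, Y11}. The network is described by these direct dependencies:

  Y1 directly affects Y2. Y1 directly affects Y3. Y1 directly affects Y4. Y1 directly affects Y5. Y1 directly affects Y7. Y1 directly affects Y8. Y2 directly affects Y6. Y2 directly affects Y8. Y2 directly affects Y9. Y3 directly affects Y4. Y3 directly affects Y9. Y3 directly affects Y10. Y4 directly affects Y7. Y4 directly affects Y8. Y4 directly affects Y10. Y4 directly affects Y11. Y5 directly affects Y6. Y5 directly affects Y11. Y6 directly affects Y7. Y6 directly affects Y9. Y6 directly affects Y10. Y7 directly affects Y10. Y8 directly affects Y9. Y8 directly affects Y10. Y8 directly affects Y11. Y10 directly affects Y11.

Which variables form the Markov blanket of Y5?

{Y1, Y2, Y4, Y6, Y8, Y10, Y11}

The Markov blanket of a node is its parents, its children, and the other parents of its children.
Y5's children: Y6, Y11.
Y5's parents: Y1.
Co-parents of Y5 (other parents of its children):
  Y6's other parent is Y2.
  Y11's other parents are Y4, Y8, Y10.
Taking the union gives {Y1, Y2, Y4, Y6, Y8, Y10, Y11}.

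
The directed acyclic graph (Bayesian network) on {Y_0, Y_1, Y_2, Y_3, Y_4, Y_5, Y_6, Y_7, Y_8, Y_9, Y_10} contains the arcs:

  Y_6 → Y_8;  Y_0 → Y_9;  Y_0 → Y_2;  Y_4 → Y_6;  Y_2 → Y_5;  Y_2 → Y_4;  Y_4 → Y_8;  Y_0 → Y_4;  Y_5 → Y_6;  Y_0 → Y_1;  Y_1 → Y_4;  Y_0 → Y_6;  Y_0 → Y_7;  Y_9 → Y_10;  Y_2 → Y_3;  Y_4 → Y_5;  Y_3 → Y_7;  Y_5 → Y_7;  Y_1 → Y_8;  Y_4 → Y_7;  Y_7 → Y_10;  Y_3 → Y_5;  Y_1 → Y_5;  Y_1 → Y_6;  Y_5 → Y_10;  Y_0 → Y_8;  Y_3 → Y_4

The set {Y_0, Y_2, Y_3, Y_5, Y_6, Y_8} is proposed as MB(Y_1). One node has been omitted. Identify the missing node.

The Markov blanket of a node is its parents, its children, and the other parents of its children.
Parents of Y_1: Y_0.
Ch(Y_1) = {Y_4, Y_5, Y_6, Y_8}.
Other parents of Y_1's children:
  parents(Y_4) \ {Y_1} = {Y_0, Y_2, Y_3}.
  Y_5's other parents are Y_2, Y_3, Y_4.
  parents(Y_6) \ {Y_1} = {Y_0, Y_4, Y_5}.
  Y_8 also has parents Y_0, Y_4, Y_6.
MB(Y_1) = {Y_0, Y_2, Y_3, Y_4, Y_5, Y_6, Y_8}.
Comparing with the claimed set, Y_4 is missing.

Y_4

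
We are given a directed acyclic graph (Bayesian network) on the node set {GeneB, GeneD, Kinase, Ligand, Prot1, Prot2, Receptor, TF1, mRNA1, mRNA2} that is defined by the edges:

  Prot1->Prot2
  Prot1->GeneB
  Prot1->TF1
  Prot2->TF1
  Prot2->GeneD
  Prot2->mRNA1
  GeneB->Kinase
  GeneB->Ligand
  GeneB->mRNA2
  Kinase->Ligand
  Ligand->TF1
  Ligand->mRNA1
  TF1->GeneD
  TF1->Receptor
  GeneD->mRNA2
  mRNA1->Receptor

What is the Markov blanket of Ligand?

Parents of Ligand: GeneB, Kinase.
Ligand's children: TF1, mRNA1.
Co-parents of Ligand (other parents of its children):
  TF1's other parents are Prot1, Prot2.
  mRNA1's other parent is Prot2.
Union: {GeneB, Kinase} ∪ {TF1, mRNA1} ∪ {Prot1, Prot2} = {GeneB, Kinase, Prot1, Prot2, TF1, mRNA1}.

{GeneB, Kinase, Prot1, Prot2, TF1, mRNA1}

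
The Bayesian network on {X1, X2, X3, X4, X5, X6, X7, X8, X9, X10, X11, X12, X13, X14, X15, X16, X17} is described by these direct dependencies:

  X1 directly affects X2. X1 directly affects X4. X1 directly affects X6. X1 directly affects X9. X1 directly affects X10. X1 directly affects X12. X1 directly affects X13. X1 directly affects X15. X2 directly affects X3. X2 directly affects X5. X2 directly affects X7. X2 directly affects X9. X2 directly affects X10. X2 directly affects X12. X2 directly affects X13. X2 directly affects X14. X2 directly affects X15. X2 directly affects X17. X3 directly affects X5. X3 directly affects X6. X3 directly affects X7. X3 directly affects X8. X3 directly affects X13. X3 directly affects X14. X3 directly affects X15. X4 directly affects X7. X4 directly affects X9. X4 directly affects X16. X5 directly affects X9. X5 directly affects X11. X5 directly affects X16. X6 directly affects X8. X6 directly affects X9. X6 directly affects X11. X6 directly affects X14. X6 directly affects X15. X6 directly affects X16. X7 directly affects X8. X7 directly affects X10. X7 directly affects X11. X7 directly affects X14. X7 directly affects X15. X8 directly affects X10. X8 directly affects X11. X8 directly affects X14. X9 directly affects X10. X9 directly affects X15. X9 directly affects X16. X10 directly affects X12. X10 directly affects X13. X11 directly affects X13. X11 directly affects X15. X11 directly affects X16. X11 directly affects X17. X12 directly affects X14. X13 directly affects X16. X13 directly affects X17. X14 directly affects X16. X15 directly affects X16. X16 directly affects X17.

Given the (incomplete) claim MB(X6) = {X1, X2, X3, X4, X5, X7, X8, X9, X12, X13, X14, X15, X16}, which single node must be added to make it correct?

X11

Parents of X6: X1, X3.
X6 has children X8, X9, X11, X14, X15, X16.
Co-parents of X6 (other parents of its children):
  X8 also has parents X3, X7.
  X9's other parents are X1, X2, X4, X5.
  parents(X11) \ {X6} = {X5, X7, X8}.
  X14 also has parents X2, X3, X7, X8, X12.
  X15 also has parents X1, X2, X3, X7, X9, X11.
  X16 also has parents X4, X5, X9, X11, X13, X14, X15.
MB(X6) = {X1, X2, X3, X4, X5, X7, X8, X9, X11, X12, X13, X14, X15, X16}.
Comparing with the claimed set, X11 is missing.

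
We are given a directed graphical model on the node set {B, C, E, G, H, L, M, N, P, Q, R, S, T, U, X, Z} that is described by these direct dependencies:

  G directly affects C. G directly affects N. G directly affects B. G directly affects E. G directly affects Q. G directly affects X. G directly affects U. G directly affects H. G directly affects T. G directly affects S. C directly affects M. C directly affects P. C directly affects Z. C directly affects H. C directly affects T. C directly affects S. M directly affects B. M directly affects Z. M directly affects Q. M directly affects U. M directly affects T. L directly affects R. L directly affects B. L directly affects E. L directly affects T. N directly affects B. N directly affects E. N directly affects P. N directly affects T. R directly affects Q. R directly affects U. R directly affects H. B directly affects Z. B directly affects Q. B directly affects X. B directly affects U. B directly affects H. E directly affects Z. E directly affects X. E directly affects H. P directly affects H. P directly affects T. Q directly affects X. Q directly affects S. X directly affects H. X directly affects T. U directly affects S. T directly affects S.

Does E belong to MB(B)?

Yes

E is a co-parent of B: both are parents of Z, X, H.
So E ∈ MB(B).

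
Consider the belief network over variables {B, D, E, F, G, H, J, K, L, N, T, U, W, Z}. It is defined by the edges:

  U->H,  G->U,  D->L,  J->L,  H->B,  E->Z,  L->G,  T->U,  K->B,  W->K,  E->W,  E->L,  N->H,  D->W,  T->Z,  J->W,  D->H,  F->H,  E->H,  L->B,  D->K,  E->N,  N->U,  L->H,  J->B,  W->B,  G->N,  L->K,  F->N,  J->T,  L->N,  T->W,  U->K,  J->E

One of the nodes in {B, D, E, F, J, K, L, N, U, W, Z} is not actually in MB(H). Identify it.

H's parents: D, E, F, L, N, U.
Ch(H) = {B}.
For each child, the remaining parents (spouses of H):
  parents(B) \ {H} = {J, K, L, W}.
MB(H) = {B, D, E, F, J, K, L, N, U, W}.
Z is neither a parent, child, nor co-parent of H, so it does not belong.

Z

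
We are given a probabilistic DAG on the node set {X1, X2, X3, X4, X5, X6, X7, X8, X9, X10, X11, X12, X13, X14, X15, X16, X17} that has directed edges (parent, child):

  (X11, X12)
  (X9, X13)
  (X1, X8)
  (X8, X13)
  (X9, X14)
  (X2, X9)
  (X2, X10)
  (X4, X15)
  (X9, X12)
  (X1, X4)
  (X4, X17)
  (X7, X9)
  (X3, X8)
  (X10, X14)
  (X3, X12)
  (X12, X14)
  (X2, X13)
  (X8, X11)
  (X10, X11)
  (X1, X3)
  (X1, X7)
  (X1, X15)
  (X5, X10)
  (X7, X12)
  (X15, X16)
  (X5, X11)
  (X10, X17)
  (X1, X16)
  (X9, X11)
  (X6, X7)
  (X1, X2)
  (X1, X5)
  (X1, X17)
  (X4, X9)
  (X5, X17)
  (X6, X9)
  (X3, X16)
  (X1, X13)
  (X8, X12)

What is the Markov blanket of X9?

{X1, X2, X3, X4, X5, X6, X7, X8, X10, X11, X12, X13, X14}

Pa(X9) = {X2, X4, X6, X7}.
X9 has children X11, X12, X13, X14.
Other parents of X9's children:
  X11's other parents are X5, X8, X10.
  parents(X12) \ {X9} = {X3, X7, X8, X11}.
  X13 also has parents X1, X2, X8.
  X14 also has parents X10, X12.
Taking the union gives {X1, X2, X3, X4, X5, X6, X7, X8, X10, X11, X12, X13, X14}.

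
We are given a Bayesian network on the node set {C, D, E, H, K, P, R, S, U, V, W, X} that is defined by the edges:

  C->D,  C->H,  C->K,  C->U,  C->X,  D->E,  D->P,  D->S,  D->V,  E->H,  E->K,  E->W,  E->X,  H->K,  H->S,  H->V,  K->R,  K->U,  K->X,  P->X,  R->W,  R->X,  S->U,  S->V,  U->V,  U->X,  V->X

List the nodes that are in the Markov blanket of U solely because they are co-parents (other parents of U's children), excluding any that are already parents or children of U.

Children of U: V, X.
  parents(V) \ {U} = {D, H, S}.
  X's other parents are C, E, K, P, R, V.
Excluding nodes already adjacent to U (C, K, S, V, X), the co-parent-only contribution is {D, E, H, P, R}.

{D, E, H, P, R}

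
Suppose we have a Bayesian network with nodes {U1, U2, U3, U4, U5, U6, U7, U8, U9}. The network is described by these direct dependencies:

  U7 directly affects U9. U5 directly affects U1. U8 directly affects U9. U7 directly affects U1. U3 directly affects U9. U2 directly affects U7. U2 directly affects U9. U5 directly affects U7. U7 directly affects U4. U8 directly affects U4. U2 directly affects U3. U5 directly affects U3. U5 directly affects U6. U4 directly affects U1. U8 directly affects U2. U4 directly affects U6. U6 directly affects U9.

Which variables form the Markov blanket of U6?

{U2, U3, U4, U5, U7, U8, U9}

The Markov blanket of a node is its parents, its children, and the other parents of its children.
U6 has parents U4, U5.
U6's children: U9.
Other parents of U6's children:
  U9 also has parents U2, U3, U7, U8.
MB(U6) = {U2, U3, U4, U5, U7, U8, U9}.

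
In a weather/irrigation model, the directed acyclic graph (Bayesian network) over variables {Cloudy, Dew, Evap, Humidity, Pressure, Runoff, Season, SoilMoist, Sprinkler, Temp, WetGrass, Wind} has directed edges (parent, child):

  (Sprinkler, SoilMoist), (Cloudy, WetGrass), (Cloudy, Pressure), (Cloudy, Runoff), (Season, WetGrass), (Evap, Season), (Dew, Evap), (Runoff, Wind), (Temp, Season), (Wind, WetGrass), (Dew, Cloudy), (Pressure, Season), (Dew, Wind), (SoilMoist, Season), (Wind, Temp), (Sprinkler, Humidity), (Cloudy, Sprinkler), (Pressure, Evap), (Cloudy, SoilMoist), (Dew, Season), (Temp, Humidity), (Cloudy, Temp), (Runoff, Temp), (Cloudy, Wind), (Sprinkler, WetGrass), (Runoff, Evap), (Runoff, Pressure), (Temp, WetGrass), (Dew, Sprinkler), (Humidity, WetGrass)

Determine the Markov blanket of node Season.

By definition, MB(Season) is built from Season's parents, Season's children, and the co-parents of Season.
Ch(Season) = {WetGrass}.
Pa(Season) = {Dew, Evap, Pressure, SoilMoist, Temp}.
Other parents of Season's children:
  WetGrass also has parents Cloudy, Humidity, Sprinkler, Temp, Wind.
So the Markov blanket of Season is {Cloudy, Dew, Evap, Humidity, Pressure, SoilMoist, Sprinkler, Temp, WetGrass, Wind}.

{Cloudy, Dew, Evap, Humidity, Pressure, SoilMoist, Sprinkler, Temp, WetGrass, Wind}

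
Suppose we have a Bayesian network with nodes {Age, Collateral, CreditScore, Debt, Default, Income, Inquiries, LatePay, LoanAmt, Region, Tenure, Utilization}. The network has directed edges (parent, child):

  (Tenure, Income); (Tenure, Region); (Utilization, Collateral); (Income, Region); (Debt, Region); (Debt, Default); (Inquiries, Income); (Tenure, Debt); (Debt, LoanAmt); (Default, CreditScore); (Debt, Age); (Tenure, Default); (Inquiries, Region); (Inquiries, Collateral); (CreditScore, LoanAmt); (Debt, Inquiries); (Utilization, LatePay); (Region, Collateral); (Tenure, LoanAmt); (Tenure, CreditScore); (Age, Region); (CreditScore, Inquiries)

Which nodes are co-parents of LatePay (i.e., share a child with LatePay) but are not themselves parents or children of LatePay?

LatePay has no children, so it has no co-parents. The set is empty.

{}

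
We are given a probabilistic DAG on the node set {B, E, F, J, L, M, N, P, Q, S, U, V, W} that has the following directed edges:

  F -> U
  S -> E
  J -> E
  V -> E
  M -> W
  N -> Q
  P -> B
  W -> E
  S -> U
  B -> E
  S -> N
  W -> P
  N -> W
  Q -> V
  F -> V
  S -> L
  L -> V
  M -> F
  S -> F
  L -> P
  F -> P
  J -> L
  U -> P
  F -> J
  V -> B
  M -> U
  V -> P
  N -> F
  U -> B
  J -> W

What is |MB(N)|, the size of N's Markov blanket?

Recall MB(v) = parents ∪ children ∪ spouses, where spouses are the other parents of v's children.
N's parents: S.
Ch(N) = {F, Q, W}.
Parents of each child, excluding N:
  F also has parents M, S.
  W's other parents are J, M.
  Q has no other parent.
MB(N) = {F, J, M, Q, S, W}, which has 6 nodes.

6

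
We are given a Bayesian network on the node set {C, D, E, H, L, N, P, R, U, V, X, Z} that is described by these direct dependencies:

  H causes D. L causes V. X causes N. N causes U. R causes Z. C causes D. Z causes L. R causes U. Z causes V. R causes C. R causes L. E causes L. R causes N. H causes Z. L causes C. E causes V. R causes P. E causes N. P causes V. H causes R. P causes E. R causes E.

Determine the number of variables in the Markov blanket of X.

Pa(X) = {}.
X has child N.
For each child, the remaining parents (spouses of X):
  N also has parents E, R.
MB(X) = {E, N, R}, which has 3 nodes.

3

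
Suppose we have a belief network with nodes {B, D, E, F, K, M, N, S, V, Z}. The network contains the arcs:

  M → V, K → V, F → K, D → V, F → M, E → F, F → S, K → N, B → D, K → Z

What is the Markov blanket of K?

Children of K: N, V, Z.
K's parents: F.
Other parents of K's children:
  N: —
  V: D, M
  Z: —
So the Markov blanket of K is {D, F, M, N, V, Z}.

{D, F, M, N, V, Z}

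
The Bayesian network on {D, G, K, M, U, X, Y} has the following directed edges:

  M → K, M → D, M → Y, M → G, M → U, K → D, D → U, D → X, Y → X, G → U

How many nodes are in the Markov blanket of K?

2

K has child D.
K's parents: M.
Other parents of K's children:
  D: M
MB(K) = {D, M}, which has 2 nodes.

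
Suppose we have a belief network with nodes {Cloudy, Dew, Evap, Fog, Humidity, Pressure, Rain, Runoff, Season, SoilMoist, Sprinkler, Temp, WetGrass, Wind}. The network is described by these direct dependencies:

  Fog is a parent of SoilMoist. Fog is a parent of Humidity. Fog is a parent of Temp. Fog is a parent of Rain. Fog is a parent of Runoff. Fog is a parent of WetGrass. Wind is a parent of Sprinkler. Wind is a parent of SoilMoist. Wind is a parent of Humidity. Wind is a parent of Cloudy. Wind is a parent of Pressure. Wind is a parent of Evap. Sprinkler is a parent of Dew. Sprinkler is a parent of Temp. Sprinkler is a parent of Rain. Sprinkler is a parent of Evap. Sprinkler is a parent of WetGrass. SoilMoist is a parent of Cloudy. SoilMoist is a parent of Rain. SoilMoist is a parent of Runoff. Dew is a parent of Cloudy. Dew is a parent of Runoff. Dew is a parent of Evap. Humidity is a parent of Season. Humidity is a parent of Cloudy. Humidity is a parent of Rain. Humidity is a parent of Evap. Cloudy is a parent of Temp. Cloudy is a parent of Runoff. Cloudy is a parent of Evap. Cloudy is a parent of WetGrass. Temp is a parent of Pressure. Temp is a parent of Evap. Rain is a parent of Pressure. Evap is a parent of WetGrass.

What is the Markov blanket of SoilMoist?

Pa(SoilMoist) = {Fog, Wind}.
SoilMoist's children: Cloudy, Rain, Runoff.
Other parents of SoilMoist's children:
  Cloudy's other parents are Dew, Humidity, Wind.
  Rain also has parents Fog, Humidity, Sprinkler.
  Runoff also has parents Cloudy, Dew, Fog.
Union: {Fog, Wind} ∪ {Cloudy, Rain, Runoff} ∪ {Cloudy, Dew, Fog, Humidity, Sprinkler, Wind} = {Cloudy, Dew, Fog, Humidity, Rain, Runoff, Sprinkler, Wind}.

{Cloudy, Dew, Fog, Humidity, Rain, Runoff, Sprinkler, Wind}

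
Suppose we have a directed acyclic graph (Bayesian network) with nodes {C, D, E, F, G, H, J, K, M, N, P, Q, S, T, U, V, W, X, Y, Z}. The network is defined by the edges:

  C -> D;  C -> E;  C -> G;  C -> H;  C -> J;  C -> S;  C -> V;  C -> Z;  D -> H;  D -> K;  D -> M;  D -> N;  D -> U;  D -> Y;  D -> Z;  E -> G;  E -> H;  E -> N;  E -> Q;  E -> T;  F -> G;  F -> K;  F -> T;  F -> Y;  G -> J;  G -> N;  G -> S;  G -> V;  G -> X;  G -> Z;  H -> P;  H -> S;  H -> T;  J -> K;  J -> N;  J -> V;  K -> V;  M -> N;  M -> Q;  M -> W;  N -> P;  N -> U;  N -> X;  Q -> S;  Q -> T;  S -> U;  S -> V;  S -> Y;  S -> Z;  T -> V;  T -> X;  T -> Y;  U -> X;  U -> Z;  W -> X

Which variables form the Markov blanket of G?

{C, D, E, F, H, J, K, M, N, Q, S, T, U, V, W, X, Z}

Ch(G) = {J, N, S, V, X, Z}.
G's parents: C, E, F.
Other parents of G's children:
  J's other parent is C.
  N also has parents D, E, J, M.
  parents(S) \ {G} = {C, H, Q}.
  V's other parents are C, J, K, S, T.
  X also has parents N, T, U, W.
  parents(Z) \ {G} = {C, D, S, U}.
So the Markov blanket of G is {C, D, E, F, H, J, K, M, N, Q, S, T, U, V, W, X, Z}.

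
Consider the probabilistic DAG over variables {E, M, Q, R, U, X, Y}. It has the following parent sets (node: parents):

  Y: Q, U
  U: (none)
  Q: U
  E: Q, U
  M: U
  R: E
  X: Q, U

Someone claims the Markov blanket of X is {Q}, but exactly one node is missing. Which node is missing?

U

Ch(X) = {}.
X's parents: Q, U.
X has no children, so there are no co-parents.
MB(X) = {Q, U}.
Comparing with the claimed set, U is missing.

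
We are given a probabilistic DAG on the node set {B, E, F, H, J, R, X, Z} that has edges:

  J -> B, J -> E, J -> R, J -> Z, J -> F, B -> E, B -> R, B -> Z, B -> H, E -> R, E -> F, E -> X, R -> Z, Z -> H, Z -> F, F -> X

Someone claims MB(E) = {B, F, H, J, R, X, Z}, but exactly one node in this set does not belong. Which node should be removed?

Parents of E: B, J.
E's children: F, R, X.
Other parents of E's children:
  parents(R) \ {E} = {B, J}.
  F also has parents J, Z.
  parents(X) \ {E} = {F}.
MB(E) = {B, F, J, R, X, Z}.
H is neither a parent, child, nor co-parent of E, so it does not belong.

H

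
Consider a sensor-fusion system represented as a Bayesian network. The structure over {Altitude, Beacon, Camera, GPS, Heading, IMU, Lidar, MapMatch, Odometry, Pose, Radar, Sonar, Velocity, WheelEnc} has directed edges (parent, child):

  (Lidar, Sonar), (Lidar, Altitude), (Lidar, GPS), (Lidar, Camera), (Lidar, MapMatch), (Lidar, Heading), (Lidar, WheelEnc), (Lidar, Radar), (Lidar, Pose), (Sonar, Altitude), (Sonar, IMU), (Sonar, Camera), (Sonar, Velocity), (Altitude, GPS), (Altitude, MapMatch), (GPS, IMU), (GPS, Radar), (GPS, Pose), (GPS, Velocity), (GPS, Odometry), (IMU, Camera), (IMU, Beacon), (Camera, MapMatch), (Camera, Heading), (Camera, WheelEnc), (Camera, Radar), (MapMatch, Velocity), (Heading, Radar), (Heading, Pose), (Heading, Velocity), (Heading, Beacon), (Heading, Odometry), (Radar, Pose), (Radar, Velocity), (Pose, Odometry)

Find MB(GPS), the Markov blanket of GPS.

{Altitude, Camera, Heading, IMU, Lidar, MapMatch, Odometry, Pose, Radar, Sonar, Velocity}

A node's Markov blanket = Pa ∪ Ch ∪ (parents of Ch other than the node itself).
Pa(GPS) = {Altitude, Lidar}.
Children of GPS: IMU, Odometry, Pose, Radar, Velocity.
Co-parents of GPS (other parents of its children):
  IMU's other parent is Sonar.
  Radar's other parents are Camera, Heading, Lidar.
  Pose's other parents are Heading, Lidar, Radar.
  parents(Velocity) \ {GPS} = {Heading, MapMatch, Radar, Sonar}.
  Odometry's other parents are Heading, Pose.
MB(GPS) = {Altitude, Camera, Heading, IMU, Lidar, MapMatch, Odometry, Pose, Radar, Sonar, Velocity}.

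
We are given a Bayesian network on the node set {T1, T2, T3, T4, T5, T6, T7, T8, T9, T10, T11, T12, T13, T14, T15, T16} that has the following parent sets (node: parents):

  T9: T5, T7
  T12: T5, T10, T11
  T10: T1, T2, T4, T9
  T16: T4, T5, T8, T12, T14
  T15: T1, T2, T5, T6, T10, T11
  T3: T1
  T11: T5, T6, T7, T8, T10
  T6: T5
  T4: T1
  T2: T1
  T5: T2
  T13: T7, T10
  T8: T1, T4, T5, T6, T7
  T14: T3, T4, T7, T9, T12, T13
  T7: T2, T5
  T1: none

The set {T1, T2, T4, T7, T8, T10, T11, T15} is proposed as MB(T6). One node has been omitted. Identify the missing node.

T5

The Markov blanket of a node is its parents, its children, and the other parents of its children.
T6 has children T8, T11, T15.
Pa(T6) = {T5}.
Parents of each child, excluding T6:
  T8's other parents are T1, T4, T5, T7.
  T11's other parents are T5, T7, T8, T10.
  parents(T15) \ {T6} = {T1, T2, T5, T10, T11}.
MB(T6) = {T1, T2, T4, T5, T7, T8, T10, T11, T15}.
Comparing with the claimed set, T5 is missing.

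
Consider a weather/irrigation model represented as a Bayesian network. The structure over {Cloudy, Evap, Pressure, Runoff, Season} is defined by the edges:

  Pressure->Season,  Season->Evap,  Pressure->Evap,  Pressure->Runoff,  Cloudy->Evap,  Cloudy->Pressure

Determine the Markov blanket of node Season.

Children of Season: Evap.
Pa(Season) = {Pressure}.
Co-parents of Season (other parents of its children):
  Evap also has parents Cloudy, Pressure.
Union: {Pressure} ∪ {Evap} ∪ {Cloudy, Pressure} = {Cloudy, Evap, Pressure}.

{Cloudy, Evap, Pressure}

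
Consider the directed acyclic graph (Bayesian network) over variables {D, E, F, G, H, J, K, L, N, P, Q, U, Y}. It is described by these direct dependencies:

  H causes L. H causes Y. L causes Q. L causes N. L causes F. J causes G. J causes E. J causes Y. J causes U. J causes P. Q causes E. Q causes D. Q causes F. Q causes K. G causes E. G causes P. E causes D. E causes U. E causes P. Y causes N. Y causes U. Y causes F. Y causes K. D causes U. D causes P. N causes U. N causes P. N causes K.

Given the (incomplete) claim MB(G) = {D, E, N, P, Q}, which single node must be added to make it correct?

J

The Markov blanket of a node is its parents, its children, and the other parents of its children.
G has parent J.
G's children: E, P.
Co-parents of G (other parents of its children):
  E's other parents are J, Q.
  parents(P) \ {G} = {D, E, J, N}.
MB(G) = {D, E, J, N, P, Q}.
Comparing with the claimed set, J is missing.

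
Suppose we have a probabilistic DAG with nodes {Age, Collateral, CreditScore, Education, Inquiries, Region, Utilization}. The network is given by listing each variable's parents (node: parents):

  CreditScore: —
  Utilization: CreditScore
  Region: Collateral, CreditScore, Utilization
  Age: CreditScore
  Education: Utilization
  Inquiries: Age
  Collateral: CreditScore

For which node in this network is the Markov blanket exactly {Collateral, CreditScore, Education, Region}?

Utilization

The target node must have every member of {Collateral, CreditScore, Education, Region} as a parent, child, or co-parent, and no others.
Parents of Utilization: CreditScore; children: Education, Region; co-parents: Collateral, CreditScore.
These exactly cover the given set, so the node is Utilization.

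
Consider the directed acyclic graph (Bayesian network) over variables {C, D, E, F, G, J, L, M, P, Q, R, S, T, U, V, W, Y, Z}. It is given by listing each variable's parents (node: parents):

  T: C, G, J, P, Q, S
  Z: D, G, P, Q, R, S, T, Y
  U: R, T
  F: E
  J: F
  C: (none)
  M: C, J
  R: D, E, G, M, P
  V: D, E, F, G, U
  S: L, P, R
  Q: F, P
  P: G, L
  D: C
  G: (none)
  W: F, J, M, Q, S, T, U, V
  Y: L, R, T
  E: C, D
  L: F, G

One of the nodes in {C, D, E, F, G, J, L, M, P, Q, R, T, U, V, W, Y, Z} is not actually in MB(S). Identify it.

E

By definition, MB(S) is built from S's parents, S's children, and the co-parents of S.
Pa(S) = {L, P, R}.
Children of S: T, W, Z.
For each child, the remaining parents (spouses of S):
  T: C, G, J, P, Q
  W: F, J, M, Q, T, U, V
  Z: D, G, P, Q, R, T, Y
MB(S) = {C, D, F, G, J, L, M, P, Q, R, T, U, V, W, Y, Z}.
E is neither a parent, child, nor co-parent of S, so it does not belong.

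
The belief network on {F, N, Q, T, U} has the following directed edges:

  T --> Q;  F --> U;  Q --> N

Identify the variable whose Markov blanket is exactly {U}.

The target node must have every member of {U} as a parent, child, or co-parent, and no others.
Parents of F: none; children: U; co-parents: none.
These exactly cover the given set, so the node is F.

F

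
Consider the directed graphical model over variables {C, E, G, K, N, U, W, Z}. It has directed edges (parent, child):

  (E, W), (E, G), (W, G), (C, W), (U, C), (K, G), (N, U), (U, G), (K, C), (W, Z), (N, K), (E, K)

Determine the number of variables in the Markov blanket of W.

6

W's parents: C, E.
W has children G, Z.
Parents of each child, excluding W:
  G: E, K, U
  Z: —
MB(W) = {C, E, G, K, U, Z}, which has 6 nodes.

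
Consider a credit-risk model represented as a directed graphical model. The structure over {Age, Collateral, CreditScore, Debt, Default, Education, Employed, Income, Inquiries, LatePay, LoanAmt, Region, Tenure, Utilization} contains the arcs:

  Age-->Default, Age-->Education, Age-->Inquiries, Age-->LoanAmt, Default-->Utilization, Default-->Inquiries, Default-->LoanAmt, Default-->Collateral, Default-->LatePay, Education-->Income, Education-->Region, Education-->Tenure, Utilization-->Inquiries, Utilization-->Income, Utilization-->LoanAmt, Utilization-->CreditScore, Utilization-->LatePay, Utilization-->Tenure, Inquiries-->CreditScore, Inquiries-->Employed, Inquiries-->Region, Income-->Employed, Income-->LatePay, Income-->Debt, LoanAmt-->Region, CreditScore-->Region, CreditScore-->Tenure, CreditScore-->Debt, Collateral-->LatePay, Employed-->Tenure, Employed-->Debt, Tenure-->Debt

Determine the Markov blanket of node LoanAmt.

{Age, CreditScore, Default, Education, Inquiries, Region, Utilization}

The Markov blanket of a node is its parents, its children, and the other parents of its children.
Parents of LoanAmt: Age, Default, Utilization.
Ch(LoanAmt) = {Region}.
Co-parents of LoanAmt (other parents of its children):
  parents(Region) \ {LoanAmt} = {CreditScore, Education, Inquiries}.
Union: {Age, Default, Utilization} ∪ {Region} ∪ {CreditScore, Education, Inquiries} = {Age, CreditScore, Default, Education, Inquiries, Region, Utilization}.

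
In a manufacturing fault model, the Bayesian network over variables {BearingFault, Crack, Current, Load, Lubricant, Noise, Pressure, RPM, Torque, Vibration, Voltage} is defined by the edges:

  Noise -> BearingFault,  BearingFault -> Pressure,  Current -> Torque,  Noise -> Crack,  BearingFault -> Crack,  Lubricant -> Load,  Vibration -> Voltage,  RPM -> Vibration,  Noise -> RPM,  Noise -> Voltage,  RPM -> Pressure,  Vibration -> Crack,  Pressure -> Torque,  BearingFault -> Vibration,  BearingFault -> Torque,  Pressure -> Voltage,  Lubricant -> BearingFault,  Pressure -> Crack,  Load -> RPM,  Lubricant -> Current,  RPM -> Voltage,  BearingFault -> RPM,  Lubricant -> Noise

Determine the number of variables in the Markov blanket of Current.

4

The Markov blanket of a node is its parents, its children, and the other parents of its children.
Current's parents: Lubricant.
Current's children: Torque.
Co-parents of Current (other parents of its children):
  Torque: BearingFault, Pressure
MB(Current) = {BearingFault, Lubricant, Pressure, Torque}, which has 4 nodes.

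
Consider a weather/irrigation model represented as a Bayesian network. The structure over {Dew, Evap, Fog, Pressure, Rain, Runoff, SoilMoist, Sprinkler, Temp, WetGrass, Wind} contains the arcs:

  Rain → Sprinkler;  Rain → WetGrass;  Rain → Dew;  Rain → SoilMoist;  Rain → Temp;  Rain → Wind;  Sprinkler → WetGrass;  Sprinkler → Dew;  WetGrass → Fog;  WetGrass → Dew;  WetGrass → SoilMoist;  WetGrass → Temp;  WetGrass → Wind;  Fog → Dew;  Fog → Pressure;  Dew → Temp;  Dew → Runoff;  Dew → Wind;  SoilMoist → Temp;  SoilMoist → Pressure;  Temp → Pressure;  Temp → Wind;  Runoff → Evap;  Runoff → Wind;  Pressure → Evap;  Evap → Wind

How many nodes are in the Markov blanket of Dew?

A node's Markov blanket = Pa ∪ Ch ∪ (parents of Ch other than the node itself).
Dew has children Runoff, Temp, Wind.
Pa(Dew) = {Fog, Rain, Sprinkler, WetGrass}.
Other parents of Dew's children:
  Temp's other parents are Rain, SoilMoist, WetGrass.
  Runoff: no additional parents.
  Wind also has parents Evap, Rain, Runoff, Temp, WetGrass.
MB(Dew) = {Evap, Fog, Rain, Runoff, SoilMoist, Sprinkler, Temp, WetGrass, Wind}, which has 9 nodes.

9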